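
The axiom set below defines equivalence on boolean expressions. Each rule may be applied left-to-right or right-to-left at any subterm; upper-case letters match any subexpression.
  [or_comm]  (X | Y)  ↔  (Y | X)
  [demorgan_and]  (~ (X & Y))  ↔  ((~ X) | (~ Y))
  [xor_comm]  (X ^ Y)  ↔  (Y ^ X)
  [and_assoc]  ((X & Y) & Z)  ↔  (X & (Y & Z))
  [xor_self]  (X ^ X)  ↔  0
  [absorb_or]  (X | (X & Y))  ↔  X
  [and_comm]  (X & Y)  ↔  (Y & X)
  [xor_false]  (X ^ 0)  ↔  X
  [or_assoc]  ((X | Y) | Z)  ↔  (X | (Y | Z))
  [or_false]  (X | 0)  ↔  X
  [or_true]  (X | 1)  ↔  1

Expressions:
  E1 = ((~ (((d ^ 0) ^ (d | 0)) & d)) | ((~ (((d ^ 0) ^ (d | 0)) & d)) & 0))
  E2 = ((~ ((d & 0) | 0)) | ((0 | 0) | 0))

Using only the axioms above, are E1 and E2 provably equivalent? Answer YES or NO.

step 1: absorb_or (→) rewrites ((~ (((d ^ 0) ^ (d | 0)) & d)) | ((~ (((d ^ 0) ^ (d | 0)) & d)) & 0)) into (~ (((d ^ 0) ^ (d | 0)) & d))
step 2: and_comm (→) rewrites (((d ^ 0) ^ (d | 0)) & d) into (d & ((d ^ 0) ^ (d | 0))), now (~ (d & ((d ^ 0) ^ (d | 0))))
step 3: xor_false (→) rewrites (d ^ 0) into d, now (~ (d & (d ^ (d | 0))))
step 4: or_false (→) rewrites (d | 0) into d, now (~ (d & (d ^ d)))
step 5: xor_self (→) rewrites (d ^ d) into 0, now (~ (d & 0))
step 6: or_false (←) rewrites (~ (d & 0)) into ((~ (d & 0)) | 0)
step 7: or_false (←) rewrites 0 into (0 | 0), now ((~ (d & 0)) | (0 | 0))
step 8: or_false (←) rewrites (0 | 0) into ((0 | 0) | 0), now ((~ (d & 0)) | ((0 | 0) | 0))
step 9: or_false (←) rewrites (d & 0) into ((d & 0) | 0), which is E2

YES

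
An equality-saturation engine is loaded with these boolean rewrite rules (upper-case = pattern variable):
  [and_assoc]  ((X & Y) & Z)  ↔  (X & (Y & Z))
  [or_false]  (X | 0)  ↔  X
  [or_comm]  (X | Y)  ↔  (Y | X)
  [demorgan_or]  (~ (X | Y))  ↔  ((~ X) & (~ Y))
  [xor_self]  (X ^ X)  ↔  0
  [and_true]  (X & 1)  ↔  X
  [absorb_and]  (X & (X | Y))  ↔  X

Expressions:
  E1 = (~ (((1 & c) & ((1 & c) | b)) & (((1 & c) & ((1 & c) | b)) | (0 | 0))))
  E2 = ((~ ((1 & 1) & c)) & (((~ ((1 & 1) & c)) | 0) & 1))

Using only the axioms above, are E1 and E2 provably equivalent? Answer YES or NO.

YES

(1) (0 | 0)  =[or_false →]=  0    ⊢ (~ (((1 & c) & ((1 & c) | b)) & (((1 & c) & ((1 & c) | b)) | 0)))
(2) (((1 & c) & ((1 & c) | b)) & (((1 & c) & ((1 & c) | b)) | 0))  =[absorb_and →]=  ((1 & c) & ((1 & c) | b))    ⊢ (~ ((1 & c) & ((1 & c) | b)))
(3) ((1 & c) & ((1 & c) | b))  =[absorb_and →]=  (1 & c)    ⊢ (~ (1 & c))
(4) 1  =[and_true ←]=  (1 & 1)    ⊢ (~ ((1 & 1) & c))
(5) (~ ((1 & 1) & c))  =[absorb_and ←]=  ((~ ((1 & 1) & c)) & ((~ ((1 & 1) & c)) | 0))
(6) ((~ ((1 & 1) & c)) | 0)  =[and_true ←]=  (((~ ((1 & 1) & c)) | 0) & 1)    ⊢ E2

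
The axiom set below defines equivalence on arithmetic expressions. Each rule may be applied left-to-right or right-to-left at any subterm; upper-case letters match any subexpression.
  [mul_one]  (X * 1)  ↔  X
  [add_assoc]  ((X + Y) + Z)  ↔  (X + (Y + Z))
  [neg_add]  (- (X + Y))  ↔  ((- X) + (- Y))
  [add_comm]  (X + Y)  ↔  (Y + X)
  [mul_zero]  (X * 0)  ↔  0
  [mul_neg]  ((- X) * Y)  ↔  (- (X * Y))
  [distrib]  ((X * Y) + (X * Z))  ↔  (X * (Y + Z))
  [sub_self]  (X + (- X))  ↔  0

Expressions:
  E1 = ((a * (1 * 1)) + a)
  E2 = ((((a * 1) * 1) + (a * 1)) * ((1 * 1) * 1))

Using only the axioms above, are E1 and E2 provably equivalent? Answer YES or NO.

(1) (1 * 1)  =[mul_one →]=  1    ⊢ ((a * 1) + a)
(2) (a * 1)  =[mul_one →]=  a    ⊢ (a + a)
(3) (a + a)  =[mul_one ←]=  ((a + a) * 1)
(4) a  =[mul_one ←]=  (a * 1)    ⊢ ((a + (a * 1)) * 1)
(5) 1  =[mul_one ←]=  (1 * 1)    ⊢ ((a + (a * 1)) * (1 * 1))
(6) 1  =[mul_one ←]=  (1 * 1)    ⊢ ((a + (a * 1)) * ((1 * 1) * 1))
(7) a  =[mul_one ←]=  (a * 1)    ⊢ (((a * 1) + (a * 1)) * ((1 * 1) * 1))
(8) a  =[mul_one ←]=  (a * 1)    ⊢ E2

YES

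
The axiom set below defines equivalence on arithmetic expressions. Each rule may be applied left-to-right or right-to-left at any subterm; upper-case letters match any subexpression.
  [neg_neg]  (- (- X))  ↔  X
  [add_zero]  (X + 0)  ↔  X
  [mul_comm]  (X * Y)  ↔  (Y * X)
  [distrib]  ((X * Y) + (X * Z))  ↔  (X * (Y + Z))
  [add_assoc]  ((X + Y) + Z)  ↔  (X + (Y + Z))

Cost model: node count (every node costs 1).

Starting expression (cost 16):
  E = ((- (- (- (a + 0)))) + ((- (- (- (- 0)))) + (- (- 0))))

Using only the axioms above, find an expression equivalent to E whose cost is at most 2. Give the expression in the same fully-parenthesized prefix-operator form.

step 1: neg_neg (→) rewrites (- (- 0)) into 0, now ((- (- (- (a + 0)))) + ((- (- 0)) + (- (- 0))))
step 2: neg_neg (→) rewrites (- (- (- (a + 0)))) into (- (a + 0)), now ((- (a + 0)) + ((- (- 0)) + (- (- 0))))
step 3: neg_neg (→) rewrites (- (- 0)) into 0, now ((- (a + 0)) + ((- (- 0)) + 0))
step 4: add_zero (→) rewrites ((- (- 0)) + 0) into (- (- 0)), now ((- (a + 0)) + (- (- 0)))
step 5: add_zero (→) rewrites (a + 0) into a, now ((- a) + (- (- 0)))
step 6: neg_neg (→) rewrites (- (- 0)) into 0, now ((- a) + 0)
step 7: add_zero (→) rewrites ((- a) + 0) into (- a), reaching cost 2 (bound 2)

(- a)   [cost 2]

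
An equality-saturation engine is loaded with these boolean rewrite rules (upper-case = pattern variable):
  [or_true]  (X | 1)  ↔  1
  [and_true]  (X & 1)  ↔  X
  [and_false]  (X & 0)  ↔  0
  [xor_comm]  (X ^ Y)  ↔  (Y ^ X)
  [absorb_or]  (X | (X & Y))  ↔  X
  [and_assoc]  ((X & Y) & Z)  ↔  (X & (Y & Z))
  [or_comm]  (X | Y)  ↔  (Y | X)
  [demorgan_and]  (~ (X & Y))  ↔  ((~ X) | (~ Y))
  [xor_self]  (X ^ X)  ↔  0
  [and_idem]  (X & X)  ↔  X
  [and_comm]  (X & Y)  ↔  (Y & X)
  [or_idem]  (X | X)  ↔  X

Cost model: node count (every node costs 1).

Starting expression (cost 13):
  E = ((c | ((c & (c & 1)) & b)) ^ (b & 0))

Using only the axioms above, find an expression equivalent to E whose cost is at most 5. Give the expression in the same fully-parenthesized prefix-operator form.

(c ^ (b & 0))   [cost 5]

step 1: and_true (→) rewrites (c & 1) into c, now ((c | ((c & c) & b)) ^ (b & 0))
step 2: and_idem (→) rewrites (c & c) into c, now ((c | (c & b)) ^ (b & 0))
step 3: absorb_or (→) rewrites (c | (c & b)) into c, reaching cost 5 (bound 5)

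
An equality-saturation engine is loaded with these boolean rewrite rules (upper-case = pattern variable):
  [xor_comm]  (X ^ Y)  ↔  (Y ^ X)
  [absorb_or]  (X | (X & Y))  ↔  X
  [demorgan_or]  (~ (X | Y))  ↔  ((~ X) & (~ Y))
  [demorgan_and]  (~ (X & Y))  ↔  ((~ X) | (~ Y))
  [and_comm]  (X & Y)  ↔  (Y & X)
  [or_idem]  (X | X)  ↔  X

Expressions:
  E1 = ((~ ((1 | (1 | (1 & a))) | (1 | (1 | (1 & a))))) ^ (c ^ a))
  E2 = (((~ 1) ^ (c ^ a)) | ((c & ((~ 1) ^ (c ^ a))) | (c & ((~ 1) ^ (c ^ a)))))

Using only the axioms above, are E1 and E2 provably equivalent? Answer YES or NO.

step 1: or_idem (→) rewrites ((1 | (1 | (1 & a))) | (1 | (1 | (1 & a)))) into (1 | (1 | (1 & a))), now ((~ (1 | (1 | (1 & a)))) ^ (c ^ a))
step 2: absorb_or (→) rewrites (1 | (1 & a)) into 1, now ((~ (1 | 1)) ^ (c ^ a))
step 3: or_idem (→) rewrites (1 | 1) into 1, now ((~ 1) ^ (c ^ a))
step 4: absorb_or (←) rewrites ((~ 1) ^ (c ^ a)) into (((~ 1) ^ (c ^ a)) | (((~ 1) ^ (c ^ a)) & c))
step 5: and_comm (→) rewrites (((~ 1) ^ (c ^ a)) & c) into (c & ((~ 1) ^ (c ^ a))), now (((~ 1) ^ (c ^ a)) | (c & ((~ 1) ^ (c ^ a))))
step 6: or_idem (←) rewrites (c & ((~ 1) ^ (c ^ a))) into ((c & ((~ 1) ^ (c ^ a))) | (c & ((~ 1) ^ (c ^ a)))), which is E2

YES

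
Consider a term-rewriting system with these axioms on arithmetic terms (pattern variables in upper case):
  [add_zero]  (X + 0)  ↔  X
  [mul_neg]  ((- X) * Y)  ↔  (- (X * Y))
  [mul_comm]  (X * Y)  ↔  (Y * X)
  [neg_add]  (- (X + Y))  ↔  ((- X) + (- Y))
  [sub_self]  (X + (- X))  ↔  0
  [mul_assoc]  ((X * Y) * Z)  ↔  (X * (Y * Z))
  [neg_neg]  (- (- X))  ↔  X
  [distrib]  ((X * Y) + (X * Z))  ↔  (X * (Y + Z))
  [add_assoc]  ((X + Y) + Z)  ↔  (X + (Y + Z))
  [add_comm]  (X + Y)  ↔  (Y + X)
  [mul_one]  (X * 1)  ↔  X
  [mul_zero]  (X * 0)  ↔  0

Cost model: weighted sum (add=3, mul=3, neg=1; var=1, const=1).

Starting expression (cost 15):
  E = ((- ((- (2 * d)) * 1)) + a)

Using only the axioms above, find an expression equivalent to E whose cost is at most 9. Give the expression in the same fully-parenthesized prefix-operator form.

((d * 2) + a)   [cost 9]

1. [mul_one →] ((- (2 * d)) * 1)  →  (- (2 * d));  E = ((- (- (2 * d))) + a)
2. [mul_comm →] (2 * d)  →  (d * 2);  E = ((- (- (d * 2))) + a)
3. [neg_neg →] (- (- (d * 2)))  →  (d * 2);  cost 9 ≤ 9, done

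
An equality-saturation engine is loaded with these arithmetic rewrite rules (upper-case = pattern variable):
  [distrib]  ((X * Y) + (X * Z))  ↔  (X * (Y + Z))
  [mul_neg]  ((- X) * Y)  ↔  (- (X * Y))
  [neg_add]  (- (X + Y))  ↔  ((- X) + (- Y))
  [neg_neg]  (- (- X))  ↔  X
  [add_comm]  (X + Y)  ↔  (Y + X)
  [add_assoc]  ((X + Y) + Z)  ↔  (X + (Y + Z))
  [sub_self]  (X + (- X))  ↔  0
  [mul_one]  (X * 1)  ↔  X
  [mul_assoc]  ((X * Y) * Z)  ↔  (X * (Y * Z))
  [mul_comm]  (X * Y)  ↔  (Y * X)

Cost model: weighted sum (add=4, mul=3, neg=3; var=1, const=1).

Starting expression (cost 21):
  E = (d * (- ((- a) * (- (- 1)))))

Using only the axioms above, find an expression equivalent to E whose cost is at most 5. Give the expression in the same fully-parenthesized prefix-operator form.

(1) (- (- 1))  =[neg_neg →]=  1    ⊢ (d * (- ((- a) * 1)))
(2) ((- a) * 1)  =[mul_one →]=  (- a)    ⊢ (d * (- (- a)))
(3) (- (- a))  =[neg_neg →]=  a    ⊢ cost 5, within 5

(d * a)   [cost 5]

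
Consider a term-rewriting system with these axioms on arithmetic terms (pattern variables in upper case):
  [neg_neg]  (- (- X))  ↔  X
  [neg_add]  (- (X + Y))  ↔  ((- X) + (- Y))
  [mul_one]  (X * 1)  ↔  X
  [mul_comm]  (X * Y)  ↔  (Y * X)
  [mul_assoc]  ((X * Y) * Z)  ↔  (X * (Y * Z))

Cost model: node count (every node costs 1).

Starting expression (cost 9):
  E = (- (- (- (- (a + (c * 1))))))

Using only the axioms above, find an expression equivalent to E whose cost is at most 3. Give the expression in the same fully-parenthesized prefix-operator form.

1. [neg_neg →] (- (- (- (a + (c * 1)))))  →  (- (a + (c * 1)));  E = (- (- (a + (c * 1))))
2. [neg_neg →] (- (- (a + (c * 1))))  →  (a + (c * 1))
3. [mul_one →] (c * 1)  →  c;  cost 3 ≤ 3, done

(a + c)   [cost 3]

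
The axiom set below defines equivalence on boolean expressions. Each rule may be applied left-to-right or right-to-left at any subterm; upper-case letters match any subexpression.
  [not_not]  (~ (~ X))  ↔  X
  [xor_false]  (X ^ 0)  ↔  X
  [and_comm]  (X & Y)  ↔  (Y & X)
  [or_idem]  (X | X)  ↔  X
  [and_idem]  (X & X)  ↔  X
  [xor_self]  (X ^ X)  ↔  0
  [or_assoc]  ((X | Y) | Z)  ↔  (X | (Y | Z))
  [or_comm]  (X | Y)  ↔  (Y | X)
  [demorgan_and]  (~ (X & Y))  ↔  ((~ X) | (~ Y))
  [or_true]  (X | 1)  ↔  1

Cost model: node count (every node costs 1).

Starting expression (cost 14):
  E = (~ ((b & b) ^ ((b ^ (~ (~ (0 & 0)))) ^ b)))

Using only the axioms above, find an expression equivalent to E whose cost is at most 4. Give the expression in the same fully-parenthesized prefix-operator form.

(1) (~ (~ (0 & 0)))  =[not_not →]=  (0 & 0)    ⊢ (~ ((b & b) ^ ((b ^ (0 & 0)) ^ b)))
(2) (0 & 0)  =[and_idem →]=  0    ⊢ (~ ((b & b) ^ ((b ^ 0) ^ b)))
(3) (b ^ 0)  =[xor_false →]=  b    ⊢ (~ ((b & b) ^ (b ^ b)))
(4) (b & b)  =[and_idem →]=  b    ⊢ (~ (b ^ (b ^ b)))
(5) (b ^ b)  =[xor_self →]=  0    ⊢ cost 4, within 4

(~ (b ^ 0))   [cost 4]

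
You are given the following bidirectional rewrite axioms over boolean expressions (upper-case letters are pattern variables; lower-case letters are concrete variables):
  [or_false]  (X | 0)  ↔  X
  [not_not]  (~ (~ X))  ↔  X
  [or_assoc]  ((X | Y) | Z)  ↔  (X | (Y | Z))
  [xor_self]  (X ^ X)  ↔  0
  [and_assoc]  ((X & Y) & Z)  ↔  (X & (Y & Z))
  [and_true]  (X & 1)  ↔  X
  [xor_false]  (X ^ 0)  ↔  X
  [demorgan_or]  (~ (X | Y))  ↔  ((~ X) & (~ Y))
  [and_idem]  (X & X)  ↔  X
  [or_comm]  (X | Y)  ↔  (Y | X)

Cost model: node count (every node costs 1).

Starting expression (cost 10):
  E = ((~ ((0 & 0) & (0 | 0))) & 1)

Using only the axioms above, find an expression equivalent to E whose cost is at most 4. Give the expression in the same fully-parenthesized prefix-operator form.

(~ (0 & 0))   [cost 4]

(1) (0 & 0)  =[and_idem →]=  0    ⊢ ((~ (0 & (0 | 0))) & 1)
(2) ((~ (0 & (0 | 0))) & 1)  =[and_true →]=  (~ (0 & (0 | 0)))
(3) (0 | 0)  =[or_false →]=  0    ⊢ cost 4, within 4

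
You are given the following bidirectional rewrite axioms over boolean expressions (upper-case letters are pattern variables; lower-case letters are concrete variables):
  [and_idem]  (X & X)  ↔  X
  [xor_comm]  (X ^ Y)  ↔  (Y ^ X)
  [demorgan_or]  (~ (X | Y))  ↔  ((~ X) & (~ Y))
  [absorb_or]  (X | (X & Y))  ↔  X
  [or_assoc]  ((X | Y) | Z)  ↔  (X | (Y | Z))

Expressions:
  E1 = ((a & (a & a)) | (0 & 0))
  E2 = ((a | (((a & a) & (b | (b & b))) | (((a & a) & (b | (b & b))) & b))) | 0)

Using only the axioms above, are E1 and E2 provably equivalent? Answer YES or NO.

step 1: and_idem (→) rewrites (a & a) into a, now ((a & a) | (0 & 0))
step 2: and_idem (→) rewrites (a & a) into a, now (a | (0 & 0))
step 3: and_idem (→) rewrites (0 & 0) into 0, now (a | 0)
step 4: absorb_or (←) rewrites a into (a | (a & b)), now ((a | (a & b)) | 0)
step 5: and_idem (←) rewrites a into (a & a), now ((a | ((a & a) & b)) | 0)
step 6: absorb_or (←) rewrites b into (b | (b & b)), now ((a | ((a & a) & (b | (b & b)))) | 0)
step 7: absorb_or (←) rewrites ((a & a) & (b | (b & b))) into (((a & a) & (b | (b & b))) | (((a & a) & (b | (b & b))) & b)), which is E2

YES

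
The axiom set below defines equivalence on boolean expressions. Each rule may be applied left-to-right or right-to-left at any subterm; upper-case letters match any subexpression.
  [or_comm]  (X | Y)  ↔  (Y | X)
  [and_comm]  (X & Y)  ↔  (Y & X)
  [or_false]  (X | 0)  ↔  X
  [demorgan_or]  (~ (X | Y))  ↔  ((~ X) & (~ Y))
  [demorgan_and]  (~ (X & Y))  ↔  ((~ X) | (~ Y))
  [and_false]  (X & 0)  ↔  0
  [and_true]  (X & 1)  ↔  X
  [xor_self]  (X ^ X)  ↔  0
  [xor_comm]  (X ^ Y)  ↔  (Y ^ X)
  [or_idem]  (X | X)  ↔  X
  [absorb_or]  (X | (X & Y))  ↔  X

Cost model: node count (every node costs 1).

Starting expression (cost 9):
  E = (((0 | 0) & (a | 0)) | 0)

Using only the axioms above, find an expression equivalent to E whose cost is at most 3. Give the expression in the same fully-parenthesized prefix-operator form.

(1) (0 | 0)  =[or_idem →]=  0    ⊢ ((0 & (a | 0)) | 0)
(2) (a | 0)  =[or_false →]=  a    ⊢ ((0 & a) | 0)
(3) ((0 & a) | 0)  =[or_false →]=  (0 & a)    ⊢ cost 3, within 3

(0 & a)   [cost 3]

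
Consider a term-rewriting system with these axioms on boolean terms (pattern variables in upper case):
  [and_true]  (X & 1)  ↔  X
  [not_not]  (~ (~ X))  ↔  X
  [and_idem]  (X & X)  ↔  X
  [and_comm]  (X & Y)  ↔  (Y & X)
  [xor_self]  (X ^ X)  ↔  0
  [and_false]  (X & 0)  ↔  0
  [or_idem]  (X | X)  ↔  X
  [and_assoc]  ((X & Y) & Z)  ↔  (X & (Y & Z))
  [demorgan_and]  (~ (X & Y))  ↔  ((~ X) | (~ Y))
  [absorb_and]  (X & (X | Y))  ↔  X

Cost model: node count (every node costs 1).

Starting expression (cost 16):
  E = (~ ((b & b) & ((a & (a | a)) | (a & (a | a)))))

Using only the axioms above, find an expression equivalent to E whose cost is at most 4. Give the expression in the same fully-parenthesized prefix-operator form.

(~ (b & a))   [cost 4]

step 1: or_idem (→) rewrites ((a & (a | a)) | (a & (a | a))) into (a & (a | a)), now (~ ((b & b) & (a & (a | a))))
step 2: and_idem (→) rewrites (b & b) into b, now (~ (b & (a & (a | a))))
step 3: absorb_and (→) rewrites (a & (a | a)) into a, reaching cost 4 (bound 4)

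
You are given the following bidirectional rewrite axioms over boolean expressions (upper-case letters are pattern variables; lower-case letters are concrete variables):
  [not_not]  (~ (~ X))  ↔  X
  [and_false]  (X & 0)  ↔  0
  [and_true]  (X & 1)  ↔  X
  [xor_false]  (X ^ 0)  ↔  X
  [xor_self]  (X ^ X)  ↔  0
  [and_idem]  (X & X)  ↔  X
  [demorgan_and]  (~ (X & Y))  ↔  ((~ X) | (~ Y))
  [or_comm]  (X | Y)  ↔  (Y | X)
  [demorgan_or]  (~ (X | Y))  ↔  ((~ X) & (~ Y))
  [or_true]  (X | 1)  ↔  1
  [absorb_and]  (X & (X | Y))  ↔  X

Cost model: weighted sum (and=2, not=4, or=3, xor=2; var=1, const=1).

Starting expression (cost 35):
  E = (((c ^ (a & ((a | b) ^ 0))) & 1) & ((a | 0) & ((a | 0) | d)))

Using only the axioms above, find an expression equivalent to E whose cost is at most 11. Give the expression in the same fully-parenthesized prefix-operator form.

((c ^ a) & (a | 0))   [cost 11]

step 1: xor_false (→) rewrites ((a | b) ^ 0) into (a | b), now (((c ^ (a & (a | b))) & 1) & ((a | 0) & ((a | 0) | d)))
step 2: absorb_and (→) rewrites ((a | 0) & ((a | 0) | d)) into (a | 0), now (((c ^ (a & (a | b))) & 1) & (a | 0))
step 3: absorb_and (→) rewrites (a & (a | b)) into a, now (((c ^ a) & 1) & (a | 0))
step 4: and_true (→) rewrites ((c ^ a) & 1) into (c ^ a), reaching cost 11 (bound 11)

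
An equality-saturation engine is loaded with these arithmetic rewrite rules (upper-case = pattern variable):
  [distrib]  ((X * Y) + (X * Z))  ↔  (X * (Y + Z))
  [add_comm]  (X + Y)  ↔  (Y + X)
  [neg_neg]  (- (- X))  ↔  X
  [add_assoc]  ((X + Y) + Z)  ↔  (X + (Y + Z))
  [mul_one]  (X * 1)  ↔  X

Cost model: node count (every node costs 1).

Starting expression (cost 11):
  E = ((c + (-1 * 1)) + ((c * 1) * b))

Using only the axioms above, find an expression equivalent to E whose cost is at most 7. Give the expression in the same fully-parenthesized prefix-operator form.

((-1 + c) + (c * b))   [cost 7]

step 1: mul_one (→) rewrites (c * 1) into c, now ((c + (-1 * 1)) + (c * b))
step 2: add_comm (→) rewrites (c + (-1 * 1)) into ((-1 * 1) + c), now (((-1 * 1) + c) + (c * b))
step 3: mul_one (→) rewrites (-1 * 1) into -1, reaching cost 7 (bound 7)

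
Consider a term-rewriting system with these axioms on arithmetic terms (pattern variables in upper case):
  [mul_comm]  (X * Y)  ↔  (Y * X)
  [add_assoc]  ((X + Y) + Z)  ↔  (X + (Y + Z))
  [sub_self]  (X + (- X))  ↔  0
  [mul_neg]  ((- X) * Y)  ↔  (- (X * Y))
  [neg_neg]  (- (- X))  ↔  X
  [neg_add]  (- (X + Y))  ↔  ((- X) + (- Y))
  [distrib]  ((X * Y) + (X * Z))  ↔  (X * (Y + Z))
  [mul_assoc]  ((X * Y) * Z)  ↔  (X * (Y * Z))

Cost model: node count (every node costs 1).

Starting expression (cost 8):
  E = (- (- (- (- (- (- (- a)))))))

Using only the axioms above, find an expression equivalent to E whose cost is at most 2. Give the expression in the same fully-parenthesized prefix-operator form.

1. [neg_neg →] (- (- a))  →  a;  E = (- (- (- (- (- a)))))
2. [neg_neg →] (- (- (- a)))  →  (- a);  E = (- (- (- a)))
3. [neg_neg →] (- (- a))  →  a;  cost 2 ≤ 2, done

(- a)   [cost 2]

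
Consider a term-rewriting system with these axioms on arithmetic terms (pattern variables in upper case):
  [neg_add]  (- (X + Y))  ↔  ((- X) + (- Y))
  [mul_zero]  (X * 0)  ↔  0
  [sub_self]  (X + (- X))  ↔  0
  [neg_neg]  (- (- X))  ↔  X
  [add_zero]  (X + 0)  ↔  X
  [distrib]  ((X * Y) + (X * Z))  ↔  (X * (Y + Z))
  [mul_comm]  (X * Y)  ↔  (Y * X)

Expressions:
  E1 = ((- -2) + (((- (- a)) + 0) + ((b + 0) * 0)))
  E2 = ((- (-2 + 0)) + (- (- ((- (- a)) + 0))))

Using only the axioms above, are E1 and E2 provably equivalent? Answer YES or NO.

step 1: neg_neg (→) rewrites (- (- a)) into a, now ((- -2) + ((a + 0) + ((b + 0) * 0)))
step 2: add_zero (→) rewrites (b + 0) into b, now ((- -2) + ((a + 0) + (b * 0)))
step 3: mul_zero (→) rewrites (b * 0) into 0, now ((- -2) + ((a + 0) + 0))
step 4: add_zero (→) rewrites ((a + 0) + 0) into (a + 0), now ((- -2) + (a + 0))
step 5: neg_neg (←) rewrites a into (- (- a)), now ((- -2) + ((- (- a)) + 0))
step 6: neg_neg (←) rewrites ((- (- a)) + 0) into (- (- ((- (- a)) + 0))), now ((- -2) + (- (- ((- (- a)) + 0))))
step 7: add_zero (←) rewrites -2 into (-2 + 0), which is E2

YES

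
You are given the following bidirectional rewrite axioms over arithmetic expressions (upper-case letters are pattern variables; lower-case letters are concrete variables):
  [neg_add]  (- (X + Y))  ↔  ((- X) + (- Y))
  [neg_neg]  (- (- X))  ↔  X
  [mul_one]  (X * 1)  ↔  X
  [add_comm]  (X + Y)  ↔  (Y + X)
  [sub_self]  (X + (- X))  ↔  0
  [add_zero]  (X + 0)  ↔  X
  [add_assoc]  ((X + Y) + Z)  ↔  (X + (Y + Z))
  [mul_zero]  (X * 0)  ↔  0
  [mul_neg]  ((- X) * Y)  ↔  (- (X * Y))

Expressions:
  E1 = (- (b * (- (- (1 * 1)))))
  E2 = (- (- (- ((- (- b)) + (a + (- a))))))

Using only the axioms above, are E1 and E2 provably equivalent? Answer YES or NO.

YES

(1) (- (- (1 * 1)))  =[neg_neg →]=  (1 * 1)    ⊢ (- (b * (1 * 1)))
(2) (1 * 1)  =[mul_one →]=  1    ⊢ (- (b * 1))
(3) (b * 1)  =[mul_one →]=  b    ⊢ (- b)
(4) b  =[neg_neg ←]=  (- (- b))    ⊢ (- (- (- b)))
(5) (- (- b))  =[add_zero ←]=  ((- (- b)) + 0)    ⊢ (- ((- (- b)) + 0))
(6) 0  =[sub_self ←]=  (a + (- a))    ⊢ (- ((- (- b)) + (a + (- a))))
(7) (- ((- (- b)) + (a + (- a))))  =[neg_neg ←]=  (- (- (- ((- (- b)) + (a + (- a))))))    ⊢ E2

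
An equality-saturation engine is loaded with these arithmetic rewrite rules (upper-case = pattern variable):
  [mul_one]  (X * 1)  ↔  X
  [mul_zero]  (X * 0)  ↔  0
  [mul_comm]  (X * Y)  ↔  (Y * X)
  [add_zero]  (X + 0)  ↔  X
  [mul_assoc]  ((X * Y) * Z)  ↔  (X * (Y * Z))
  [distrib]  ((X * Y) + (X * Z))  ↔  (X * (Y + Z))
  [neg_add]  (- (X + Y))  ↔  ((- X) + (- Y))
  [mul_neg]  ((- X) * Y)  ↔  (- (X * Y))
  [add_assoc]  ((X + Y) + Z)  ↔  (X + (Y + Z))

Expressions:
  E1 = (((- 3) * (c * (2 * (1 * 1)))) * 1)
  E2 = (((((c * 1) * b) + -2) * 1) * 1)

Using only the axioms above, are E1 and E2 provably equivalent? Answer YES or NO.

NO

All listed rules preserve value, hence provable equivalence implies equal values everywhere; look for a separating assignment.
b=0, c=0 gives E1 ↦ 0, E2 ↦ -2; values differ ⇒ not provably equivalent.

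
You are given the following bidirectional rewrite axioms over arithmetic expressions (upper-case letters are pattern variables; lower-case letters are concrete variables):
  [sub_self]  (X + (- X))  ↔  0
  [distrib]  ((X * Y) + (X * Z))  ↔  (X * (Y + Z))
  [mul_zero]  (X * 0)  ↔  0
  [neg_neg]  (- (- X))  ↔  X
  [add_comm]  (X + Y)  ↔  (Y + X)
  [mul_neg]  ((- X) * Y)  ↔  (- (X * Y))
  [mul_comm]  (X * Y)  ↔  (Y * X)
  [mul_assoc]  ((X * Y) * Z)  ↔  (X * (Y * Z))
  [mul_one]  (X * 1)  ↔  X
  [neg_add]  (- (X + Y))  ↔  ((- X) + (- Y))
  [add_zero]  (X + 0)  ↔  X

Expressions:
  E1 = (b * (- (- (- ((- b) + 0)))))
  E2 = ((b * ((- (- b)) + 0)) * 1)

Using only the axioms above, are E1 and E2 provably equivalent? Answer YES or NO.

YES

(1) (- (- ((- b) + 0)))  =[neg_neg →]=  ((- b) + 0)    ⊢ (b * (- ((- b) + 0)))
(2) ((- b) + 0)  =[add_zero →]=  (- b)    ⊢ (b * (- (- b)))
(3) (- (- b))  =[neg_neg →]=  b    ⊢ (b * b)
(4) (b * b)  =[mul_one ←]=  ((b * b) * 1)
(5) b  =[neg_neg ←]=  (- (- b))    ⊢ ((b * (- (- b))) * 1)
(6) (- (- b))  =[add_zero ←]=  ((- (- b)) + 0)    ⊢ E2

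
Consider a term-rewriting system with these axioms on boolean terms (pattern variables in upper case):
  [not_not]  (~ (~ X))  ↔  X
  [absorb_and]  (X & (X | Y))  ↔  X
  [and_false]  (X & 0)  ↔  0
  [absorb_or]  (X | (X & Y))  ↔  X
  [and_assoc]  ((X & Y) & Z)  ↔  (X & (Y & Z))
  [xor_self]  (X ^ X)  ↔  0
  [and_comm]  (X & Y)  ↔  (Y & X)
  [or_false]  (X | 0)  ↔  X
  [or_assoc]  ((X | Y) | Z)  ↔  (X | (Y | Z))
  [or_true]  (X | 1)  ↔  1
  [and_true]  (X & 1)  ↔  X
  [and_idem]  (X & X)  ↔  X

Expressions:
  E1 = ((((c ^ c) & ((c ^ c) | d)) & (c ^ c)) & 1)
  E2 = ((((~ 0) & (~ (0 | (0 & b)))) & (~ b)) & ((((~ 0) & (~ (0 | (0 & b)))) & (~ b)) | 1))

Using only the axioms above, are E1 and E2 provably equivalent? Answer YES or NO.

NO

All listed rules preserve value, hence provable equivalence implies equal values everywhere; look for a separating assignment.
b=0, c=0, d=0 gives E1 ↦ 0, E2 ↦ 1; values differ ⇒ not provably equivalent.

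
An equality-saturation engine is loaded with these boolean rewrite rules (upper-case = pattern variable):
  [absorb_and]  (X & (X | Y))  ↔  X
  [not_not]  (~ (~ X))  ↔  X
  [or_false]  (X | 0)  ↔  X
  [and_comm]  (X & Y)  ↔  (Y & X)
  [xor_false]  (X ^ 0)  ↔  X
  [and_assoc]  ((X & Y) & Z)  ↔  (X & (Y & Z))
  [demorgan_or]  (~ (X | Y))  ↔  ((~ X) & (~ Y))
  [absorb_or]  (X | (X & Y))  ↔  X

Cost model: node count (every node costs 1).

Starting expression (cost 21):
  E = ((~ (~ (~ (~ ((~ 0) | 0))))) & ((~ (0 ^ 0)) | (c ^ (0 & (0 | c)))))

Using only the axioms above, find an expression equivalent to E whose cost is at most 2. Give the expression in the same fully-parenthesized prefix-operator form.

step 1: not_not (→) rewrites (~ (~ (~ ((~ 0) | 0)))) into (~ ((~ 0) | 0)), now ((~ (~ ((~ 0) | 0))) & ((~ (0 ^ 0)) | (c ^ (0 & (0 | c)))))
step 2: absorb_and (→) rewrites (0 & (0 | c)) into 0, now ((~ (~ ((~ 0) | 0))) & ((~ (0 ^ 0)) | (c ^ 0)))
step 3: xor_false (→) rewrites (c ^ 0) into c, now ((~ (~ ((~ 0) | 0))) & ((~ (0 ^ 0)) | c))
step 4: or_false (→) rewrites ((~ 0) | 0) into (~ 0), now ((~ (~ (~ 0))) & ((~ (0 ^ 0)) | c))
step 5: xor_false (→) rewrites (0 ^ 0) into 0, now ((~ (~ (~ 0))) & ((~ 0) | c))
step 6: not_not (→) rewrites (~ (~ (~ 0))) into (~ 0), now ((~ 0) & ((~ 0) | c))
step 7: absorb_and (→) rewrites ((~ 0) & ((~ 0) | c)) into (~ 0), reaching cost 2 (bound 2)

(~ 0)   [cost 2]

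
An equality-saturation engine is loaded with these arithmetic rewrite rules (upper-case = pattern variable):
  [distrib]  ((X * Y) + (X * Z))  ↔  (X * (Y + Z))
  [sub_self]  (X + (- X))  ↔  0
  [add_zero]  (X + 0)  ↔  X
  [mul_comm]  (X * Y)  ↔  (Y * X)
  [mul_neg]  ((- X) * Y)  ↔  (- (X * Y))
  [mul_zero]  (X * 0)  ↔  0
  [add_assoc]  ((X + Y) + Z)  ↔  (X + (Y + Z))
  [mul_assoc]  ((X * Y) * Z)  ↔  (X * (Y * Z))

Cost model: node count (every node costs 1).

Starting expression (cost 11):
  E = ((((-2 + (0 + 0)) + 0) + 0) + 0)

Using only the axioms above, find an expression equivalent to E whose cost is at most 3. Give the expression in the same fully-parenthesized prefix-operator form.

(-2 + 0)   [cost 3]

(1) (0 + 0)  =[add_zero →]=  0    ⊢ ((((-2 + 0) + 0) + 0) + 0)
(2) ((-2 + 0) + 0)  =[add_zero →]=  (-2 + 0)    ⊢ (((-2 + 0) + 0) + 0)
(3) (-2 + 0)  =[add_zero →]=  -2    ⊢ ((-2 + 0) + 0)
(4) ((-2 + 0) + 0)  =[add_zero →]=  (-2 + 0)    ⊢ cost 3, within 3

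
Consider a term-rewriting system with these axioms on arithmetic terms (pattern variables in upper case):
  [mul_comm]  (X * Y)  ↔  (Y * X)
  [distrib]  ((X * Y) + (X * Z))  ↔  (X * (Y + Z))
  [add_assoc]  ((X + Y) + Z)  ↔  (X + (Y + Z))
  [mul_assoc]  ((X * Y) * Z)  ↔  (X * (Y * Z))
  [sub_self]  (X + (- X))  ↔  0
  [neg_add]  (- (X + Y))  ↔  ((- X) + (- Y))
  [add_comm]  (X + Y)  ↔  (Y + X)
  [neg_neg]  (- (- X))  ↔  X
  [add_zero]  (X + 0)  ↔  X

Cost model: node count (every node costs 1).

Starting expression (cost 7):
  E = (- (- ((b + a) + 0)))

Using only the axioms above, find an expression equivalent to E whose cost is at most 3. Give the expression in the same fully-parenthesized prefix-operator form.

(1) ((b + a) + 0)  =[add_zero →]=  (b + a)    ⊢ (- (- (b + a)))
(2) (b + a)  =[add_comm →]=  (a + b)    ⊢ (- (- (a + b)))
(3) (- (- (a + b)))  =[neg_neg →]=  (a + b)    ⊢ cost 3, within 3

(a + b)   [cost 3]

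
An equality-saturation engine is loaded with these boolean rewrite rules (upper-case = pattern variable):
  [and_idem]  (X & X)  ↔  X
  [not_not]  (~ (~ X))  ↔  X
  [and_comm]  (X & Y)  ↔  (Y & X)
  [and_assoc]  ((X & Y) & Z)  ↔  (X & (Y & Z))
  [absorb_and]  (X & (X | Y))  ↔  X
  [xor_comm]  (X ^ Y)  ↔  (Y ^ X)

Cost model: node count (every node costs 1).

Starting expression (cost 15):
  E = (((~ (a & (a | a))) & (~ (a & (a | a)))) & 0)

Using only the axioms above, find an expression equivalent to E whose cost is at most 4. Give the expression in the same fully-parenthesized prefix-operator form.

((~ a) & 0)   [cost 4]

step 1: and_idem (→) rewrites ((~ (a & (a | a))) & (~ (a & (a | a)))) into (~ (a & (a | a))), now ((~ (a & (a | a))) & 0)
step 2: absorb_and (→) rewrites (a & (a | a)) into a, reaching cost 4 (bound 4)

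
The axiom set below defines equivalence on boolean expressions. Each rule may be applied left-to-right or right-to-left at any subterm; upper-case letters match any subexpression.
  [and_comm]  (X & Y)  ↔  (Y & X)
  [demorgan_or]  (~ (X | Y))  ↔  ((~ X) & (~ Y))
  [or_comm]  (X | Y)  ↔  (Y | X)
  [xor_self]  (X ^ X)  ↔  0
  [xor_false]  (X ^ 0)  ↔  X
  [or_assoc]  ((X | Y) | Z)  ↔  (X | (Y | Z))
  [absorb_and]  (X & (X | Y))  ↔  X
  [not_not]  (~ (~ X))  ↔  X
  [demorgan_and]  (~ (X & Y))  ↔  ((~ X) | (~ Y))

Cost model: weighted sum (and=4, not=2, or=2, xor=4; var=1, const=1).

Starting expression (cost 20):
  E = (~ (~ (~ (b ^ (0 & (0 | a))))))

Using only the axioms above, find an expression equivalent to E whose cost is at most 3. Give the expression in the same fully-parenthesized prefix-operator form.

(1) (0 & (0 | a))  =[absorb_and →]=  0    ⊢ (~ (~ (~ (b ^ 0))))
(2) (~ (~ (b ^ 0)))  =[not_not →]=  (b ^ 0)    ⊢ (~ (b ^ 0))
(3) (b ^ 0)  =[xor_false →]=  b    ⊢ cost 3, within 3

(~ b)   [cost 3]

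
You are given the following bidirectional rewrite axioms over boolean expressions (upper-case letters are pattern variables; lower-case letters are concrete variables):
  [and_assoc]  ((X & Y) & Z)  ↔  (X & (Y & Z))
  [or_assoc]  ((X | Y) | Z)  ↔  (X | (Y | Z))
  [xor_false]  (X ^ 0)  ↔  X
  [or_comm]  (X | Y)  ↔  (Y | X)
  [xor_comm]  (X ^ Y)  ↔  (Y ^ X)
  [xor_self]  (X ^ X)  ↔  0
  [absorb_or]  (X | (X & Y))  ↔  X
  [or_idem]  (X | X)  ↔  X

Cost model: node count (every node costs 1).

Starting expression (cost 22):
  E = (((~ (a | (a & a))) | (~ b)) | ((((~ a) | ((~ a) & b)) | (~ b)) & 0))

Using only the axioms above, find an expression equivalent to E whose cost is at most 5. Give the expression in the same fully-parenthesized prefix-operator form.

step 1: absorb_or (→) rewrites (a | (a & a)) into a, now (((~ a) | (~ b)) | ((((~ a) | ((~ a) & b)) | (~ b)) & 0))
step 2: absorb_or (→) rewrites ((~ a) | ((~ a) & b)) into (~ a), now (((~ a) | (~ b)) | (((~ a) | (~ b)) & 0))
step 3: absorb_or (→) rewrites (((~ a) | (~ b)) | (((~ a) | (~ b)) & 0)) into ((~ a) | (~ b)), reaching cost 5 (bound 5)

((~ a) | (~ b))   [cost 5]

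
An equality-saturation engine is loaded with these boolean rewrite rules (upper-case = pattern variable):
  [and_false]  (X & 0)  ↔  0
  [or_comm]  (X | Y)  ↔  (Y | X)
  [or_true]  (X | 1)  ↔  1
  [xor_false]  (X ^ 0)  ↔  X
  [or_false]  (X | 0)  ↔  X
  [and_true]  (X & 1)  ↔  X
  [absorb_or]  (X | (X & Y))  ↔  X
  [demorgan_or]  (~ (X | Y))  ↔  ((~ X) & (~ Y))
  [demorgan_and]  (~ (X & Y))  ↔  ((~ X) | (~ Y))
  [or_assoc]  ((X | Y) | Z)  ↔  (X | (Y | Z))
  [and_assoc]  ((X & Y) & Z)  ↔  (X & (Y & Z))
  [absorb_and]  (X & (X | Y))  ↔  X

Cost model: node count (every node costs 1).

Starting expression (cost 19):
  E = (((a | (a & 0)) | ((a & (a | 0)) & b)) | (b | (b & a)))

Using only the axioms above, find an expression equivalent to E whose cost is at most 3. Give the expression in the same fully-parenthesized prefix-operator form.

step 1: absorb_and (→) rewrites (a & (a | 0)) into a, now (((a | (a & 0)) | (a & b)) | (b | (b & a)))
step 2: absorb_or (→) rewrites (a | (a & 0)) into a, now ((a | (a & b)) | (b | (b & a)))
step 3: absorb_or (→) rewrites (a | (a & b)) into a, now (a | (b | (b & a)))
step 4: absorb_or (→) rewrites (b | (b & a)) into b, reaching cost 3 (bound 3)

(a | b)   [cost 3]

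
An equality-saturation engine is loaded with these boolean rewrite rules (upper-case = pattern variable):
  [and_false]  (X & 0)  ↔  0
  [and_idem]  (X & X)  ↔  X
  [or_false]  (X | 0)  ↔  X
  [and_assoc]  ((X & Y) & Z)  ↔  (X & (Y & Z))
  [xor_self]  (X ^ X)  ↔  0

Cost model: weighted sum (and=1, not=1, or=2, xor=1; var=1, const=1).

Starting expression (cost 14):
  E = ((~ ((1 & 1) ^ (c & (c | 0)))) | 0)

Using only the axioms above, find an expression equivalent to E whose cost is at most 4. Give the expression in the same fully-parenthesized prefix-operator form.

(~ (1 ^ c))   [cost 4]

(1) (c | 0)  =[or_false →]=  c    ⊢ ((~ ((1 & 1) ^ (c & c))) | 0)
(2) (1 & 1)  =[and_idem →]=  1    ⊢ ((~ (1 ^ (c & c))) | 0)
(3) ((~ (1 ^ (c & c))) | 0)  =[or_false →]=  (~ (1 ^ (c & c)))
(4) (c & c)  =[and_idem →]=  c    ⊢ cost 4, within 4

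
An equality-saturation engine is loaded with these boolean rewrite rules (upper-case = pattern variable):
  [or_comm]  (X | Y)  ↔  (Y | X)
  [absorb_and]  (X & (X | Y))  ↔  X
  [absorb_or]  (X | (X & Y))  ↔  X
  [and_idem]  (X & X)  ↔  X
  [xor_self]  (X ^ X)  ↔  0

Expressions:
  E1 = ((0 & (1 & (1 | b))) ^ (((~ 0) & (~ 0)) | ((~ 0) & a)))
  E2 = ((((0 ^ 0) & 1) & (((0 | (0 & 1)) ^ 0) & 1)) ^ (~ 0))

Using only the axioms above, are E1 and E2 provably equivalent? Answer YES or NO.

YES

step 1: absorb_and (→) rewrites (1 & (1 | b)) into 1, now ((0 & 1) ^ (((~ 0) & (~ 0)) | ((~ 0) & a)))
step 2: and_idem (→) rewrites ((~ 0) & (~ 0)) into (~ 0), now ((0 & 1) ^ ((~ 0) | ((~ 0) & a)))
step 3: absorb_or (→) rewrites ((~ 0) | ((~ 0) & a)) into (~ 0), now ((0 & 1) ^ (~ 0))
step 4: xor_self (←) rewrites 0 into (0 ^ 0), now (((0 ^ 0) & 1) ^ (~ 0))
step 5: and_idem (←) rewrites ((0 ^ 0) & 1) into (((0 ^ 0) & 1) & ((0 ^ 0) & 1)), now ((((0 ^ 0) & 1) & ((0 ^ 0) & 1)) ^ (~ 0))
step 6: absorb_or (←) rewrites 0 into (0 | (0 & 1)), which is E2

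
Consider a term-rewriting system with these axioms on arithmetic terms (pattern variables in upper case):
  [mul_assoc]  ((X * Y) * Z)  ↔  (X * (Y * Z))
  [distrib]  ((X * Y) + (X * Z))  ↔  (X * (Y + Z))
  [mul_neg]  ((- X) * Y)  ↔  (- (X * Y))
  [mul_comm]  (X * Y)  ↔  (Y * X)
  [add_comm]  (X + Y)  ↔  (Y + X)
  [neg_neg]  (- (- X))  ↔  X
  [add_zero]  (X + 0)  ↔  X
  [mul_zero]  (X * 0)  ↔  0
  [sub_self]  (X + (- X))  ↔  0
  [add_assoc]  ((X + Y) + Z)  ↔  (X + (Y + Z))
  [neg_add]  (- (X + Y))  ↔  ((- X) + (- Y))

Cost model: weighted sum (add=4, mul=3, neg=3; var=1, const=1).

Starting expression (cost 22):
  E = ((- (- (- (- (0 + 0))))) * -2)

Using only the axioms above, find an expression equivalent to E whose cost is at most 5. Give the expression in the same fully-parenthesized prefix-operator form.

(0 * -2)   [cost 5]

1. [neg_neg →] (- (- (0 + 0)))  →  (0 + 0);  E = ((- (- (0 + 0))) * -2)
2. [neg_neg →] (- (- (0 + 0)))  →  (0 + 0);  E = ((0 + 0) * -2)
3. [add_zero →] (0 + 0)  →  0;  cost 5 ≤ 5, done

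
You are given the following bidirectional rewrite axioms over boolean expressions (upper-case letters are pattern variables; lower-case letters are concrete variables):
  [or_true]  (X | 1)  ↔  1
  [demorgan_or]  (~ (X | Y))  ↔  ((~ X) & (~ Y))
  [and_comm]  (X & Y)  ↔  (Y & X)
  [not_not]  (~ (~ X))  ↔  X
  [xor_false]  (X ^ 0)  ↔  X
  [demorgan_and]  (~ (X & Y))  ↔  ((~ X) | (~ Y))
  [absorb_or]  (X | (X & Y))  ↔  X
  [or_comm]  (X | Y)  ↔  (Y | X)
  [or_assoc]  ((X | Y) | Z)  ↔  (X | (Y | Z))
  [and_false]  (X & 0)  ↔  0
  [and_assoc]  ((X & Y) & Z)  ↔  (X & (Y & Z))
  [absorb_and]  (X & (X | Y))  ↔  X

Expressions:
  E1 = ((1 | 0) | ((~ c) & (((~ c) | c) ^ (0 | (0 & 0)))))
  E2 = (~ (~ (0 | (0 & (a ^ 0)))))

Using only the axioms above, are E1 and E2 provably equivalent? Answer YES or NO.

NO

The axioms are sound identities: if E1 ↔* E2 then E1 and E2 evaluate identically under any assignment.
Under a=0, c=0: E1 evaluates to 1, E2 to 0. Distinct ⇒ no rewrite sequence connects them.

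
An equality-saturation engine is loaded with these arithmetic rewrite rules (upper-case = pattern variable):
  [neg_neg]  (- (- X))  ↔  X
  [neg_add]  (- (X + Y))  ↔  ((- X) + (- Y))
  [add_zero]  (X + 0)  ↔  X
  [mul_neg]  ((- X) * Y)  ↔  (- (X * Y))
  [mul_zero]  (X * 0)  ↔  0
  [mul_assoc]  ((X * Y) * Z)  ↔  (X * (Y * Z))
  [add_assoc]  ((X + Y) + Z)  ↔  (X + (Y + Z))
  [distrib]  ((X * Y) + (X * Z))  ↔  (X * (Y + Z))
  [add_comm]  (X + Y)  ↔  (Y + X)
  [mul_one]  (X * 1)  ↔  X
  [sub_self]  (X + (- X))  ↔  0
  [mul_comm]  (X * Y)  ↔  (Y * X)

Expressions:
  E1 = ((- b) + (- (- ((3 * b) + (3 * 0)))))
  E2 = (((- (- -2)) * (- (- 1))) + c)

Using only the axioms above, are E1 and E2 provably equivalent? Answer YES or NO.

NO

Every axiom is a valid identity, so a rewrite proof would force E1 and E2 to agree under every assignment.
At b=0, c=0: E1 = 0 but E2 = -2; they differ, so no derivation exists.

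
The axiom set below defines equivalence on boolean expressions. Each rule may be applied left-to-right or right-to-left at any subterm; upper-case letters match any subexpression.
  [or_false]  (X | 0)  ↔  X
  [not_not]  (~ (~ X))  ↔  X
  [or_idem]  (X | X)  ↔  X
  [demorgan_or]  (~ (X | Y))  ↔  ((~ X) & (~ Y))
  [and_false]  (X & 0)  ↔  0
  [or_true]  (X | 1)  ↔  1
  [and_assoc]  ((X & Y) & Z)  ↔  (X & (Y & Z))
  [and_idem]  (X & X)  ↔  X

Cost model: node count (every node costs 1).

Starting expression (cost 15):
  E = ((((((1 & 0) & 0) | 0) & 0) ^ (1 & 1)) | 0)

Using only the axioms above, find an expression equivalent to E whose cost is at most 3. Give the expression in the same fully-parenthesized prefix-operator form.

step 1: and_false (→) rewrites (1 & 0) into 0, now (((((0 & 0) | 0) & 0) ^ (1 & 1)) | 0)
step 2: and_idem (→) rewrites (1 & 1) into 1, now (((((0 & 0) | 0) & 0) ^ 1) | 0)
step 3: and_idem (→) rewrites (0 & 0) into 0, now ((((0 | 0) & 0) ^ 1) | 0)
step 4: or_false (→) rewrites (0 | 0) into 0, now (((0 & 0) ^ 1) | 0)
step 5: or_false (→) rewrites (((0 & 0) ^ 1) | 0) into ((0 & 0) ^ 1)
step 6: and_idem (→) rewrites (0 & 0) into 0, reaching cost 3 (bound 3)

(0 ^ 1)   [cost 3]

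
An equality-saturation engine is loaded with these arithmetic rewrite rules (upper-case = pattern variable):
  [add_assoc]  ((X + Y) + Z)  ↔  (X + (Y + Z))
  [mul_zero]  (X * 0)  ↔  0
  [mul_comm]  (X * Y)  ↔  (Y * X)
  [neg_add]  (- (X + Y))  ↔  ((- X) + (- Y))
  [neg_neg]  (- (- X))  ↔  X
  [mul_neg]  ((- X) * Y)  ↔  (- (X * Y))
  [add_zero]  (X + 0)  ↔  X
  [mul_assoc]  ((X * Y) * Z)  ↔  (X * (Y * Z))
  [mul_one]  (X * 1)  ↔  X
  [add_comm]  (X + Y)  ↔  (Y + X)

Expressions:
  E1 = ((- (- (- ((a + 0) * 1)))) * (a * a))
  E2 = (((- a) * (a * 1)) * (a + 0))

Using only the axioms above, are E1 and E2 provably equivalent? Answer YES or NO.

step 1: add_zero (→) rewrites (a + 0) into a, now ((- (- (- (a * 1)))) * (a * a))
step 2: mul_one (→) rewrites (a * 1) into a, now ((- (- (- a))) * (a * a))
step 3: neg_neg (→) rewrites (- (- (- a))) into (- a), now ((- a) * (a * a))
step 4: mul_one (←) rewrites a into (a * 1), now ((- a) * ((a * 1) * a))
step 5: mul_assoc (←) rewrites ((- a) * ((a * 1) * a)) into (((- a) * (a * 1)) * a)
step 6: add_zero (←) rewrites a into (a + 0), which is E2

YES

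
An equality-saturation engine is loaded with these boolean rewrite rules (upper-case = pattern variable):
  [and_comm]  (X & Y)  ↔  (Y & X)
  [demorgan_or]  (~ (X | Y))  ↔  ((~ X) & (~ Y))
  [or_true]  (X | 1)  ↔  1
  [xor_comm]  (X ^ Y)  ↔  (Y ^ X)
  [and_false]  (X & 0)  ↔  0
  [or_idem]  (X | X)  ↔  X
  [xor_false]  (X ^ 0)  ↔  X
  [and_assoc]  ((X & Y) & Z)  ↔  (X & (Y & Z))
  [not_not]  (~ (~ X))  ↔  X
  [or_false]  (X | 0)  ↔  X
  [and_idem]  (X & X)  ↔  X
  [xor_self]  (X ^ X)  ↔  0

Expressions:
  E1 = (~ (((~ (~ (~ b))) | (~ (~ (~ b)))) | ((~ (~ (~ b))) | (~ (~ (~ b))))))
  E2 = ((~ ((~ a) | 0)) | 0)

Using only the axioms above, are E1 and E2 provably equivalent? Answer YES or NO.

Every axiom is a valid identity, so a rewrite proof would force E1 and E2 to agree under every assignment.
At a=0, b=1: E1 = 1 but E2 = 0; they differ, so no derivation exists.

NO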